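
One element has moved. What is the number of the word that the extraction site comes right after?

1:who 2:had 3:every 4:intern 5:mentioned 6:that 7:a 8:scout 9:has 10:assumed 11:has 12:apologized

10

The displaced element is "who" (word 1).
It is linked across 2 clause boundaries (that → Ø).
It functions as the subject of "apologized", so the gap sits immediately after word 10 ("assumed").
Base order: Every intern had mentioned that a scout has assumed that who has apologized.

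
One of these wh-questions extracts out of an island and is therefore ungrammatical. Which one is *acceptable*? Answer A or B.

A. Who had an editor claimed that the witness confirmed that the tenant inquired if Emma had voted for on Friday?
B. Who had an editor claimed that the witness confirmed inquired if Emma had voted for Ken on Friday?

In A, the wh-phrase is extracted from inside a wh-island (introduced by "if"), which blocks movement.
In B, the extraction path crosses only that-complement boundaries, which are transparent.
So B is grammatical.

B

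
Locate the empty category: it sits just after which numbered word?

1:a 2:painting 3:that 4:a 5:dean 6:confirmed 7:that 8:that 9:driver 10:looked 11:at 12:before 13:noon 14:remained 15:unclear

11

The displaced element is "a painting" (word 2).
It is linked across 1 clause boundary (that).
It functions as the object of the preposition "at" of "looked", so the gap sits immediately after word 11 ("at").
Base order: A dean confirmed that that driver looked at a painting before noon.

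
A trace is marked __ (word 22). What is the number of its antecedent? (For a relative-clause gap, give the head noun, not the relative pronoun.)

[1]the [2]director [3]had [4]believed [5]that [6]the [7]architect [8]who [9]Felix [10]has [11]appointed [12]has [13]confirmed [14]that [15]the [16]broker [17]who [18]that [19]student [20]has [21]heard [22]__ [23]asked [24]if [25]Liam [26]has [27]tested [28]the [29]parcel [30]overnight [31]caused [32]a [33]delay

The gap at 22 is the subject of "asked", inside a relative clause.
The relative pronoun is "who" (word 17); it is bound by the head noun immediately before it.
Its filler is the head noun "broker", at word 16.

16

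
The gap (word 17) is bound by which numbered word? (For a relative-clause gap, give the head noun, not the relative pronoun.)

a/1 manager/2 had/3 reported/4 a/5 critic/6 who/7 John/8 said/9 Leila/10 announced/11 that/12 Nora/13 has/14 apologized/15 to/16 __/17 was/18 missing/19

The gap at 17 is the prepositional object of "apologized", inside a relative clause.
The relative pronoun is "who" (word 7); it is bound by the head noun immediately before it.
Its filler is the head noun "critic", at word 6.

6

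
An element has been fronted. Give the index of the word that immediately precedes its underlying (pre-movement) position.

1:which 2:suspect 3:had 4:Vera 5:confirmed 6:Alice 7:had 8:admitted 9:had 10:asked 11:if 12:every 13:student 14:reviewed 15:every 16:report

8

The displaced element is "which suspect" (word 2).
It is linked across 2 clause boundaries (Ø → Ø).
It functions as the subject of "asked", so the gap sits immediately after word 8 ("admitted").
Base order: Vera had confirmed Alice had admitted which suspect had asked if every student reviewed every report.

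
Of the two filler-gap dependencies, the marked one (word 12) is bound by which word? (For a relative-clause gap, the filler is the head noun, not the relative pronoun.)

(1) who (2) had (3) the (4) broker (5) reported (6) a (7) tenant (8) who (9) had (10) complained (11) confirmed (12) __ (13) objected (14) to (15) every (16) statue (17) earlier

1

The marked gap is the subject of "objected".
Its filler is the fronted wh-phrase "who", at word 1.
(The other dependency links word 7 to a gap after word 8.)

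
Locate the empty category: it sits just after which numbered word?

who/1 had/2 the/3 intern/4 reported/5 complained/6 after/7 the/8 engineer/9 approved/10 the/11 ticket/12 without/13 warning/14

The displaced element is "who" (word 1).
It is linked across 1 clause boundary (Ø).
It functions as the subject of "complained", so the gap sits immediately after word 5 ("reported").
Base order: The intern had reported who complained after the engineer approved the ticket without warning.

5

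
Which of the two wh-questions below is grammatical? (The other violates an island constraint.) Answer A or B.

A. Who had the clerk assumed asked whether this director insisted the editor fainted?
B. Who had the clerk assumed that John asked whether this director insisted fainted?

A

In B, the wh-phrase is extracted from inside a wh-island (introduced by "whether"), which blocks movement.
In A, the extraction path crosses only that-complement boundaries, which are transparent.
So A is grammatical.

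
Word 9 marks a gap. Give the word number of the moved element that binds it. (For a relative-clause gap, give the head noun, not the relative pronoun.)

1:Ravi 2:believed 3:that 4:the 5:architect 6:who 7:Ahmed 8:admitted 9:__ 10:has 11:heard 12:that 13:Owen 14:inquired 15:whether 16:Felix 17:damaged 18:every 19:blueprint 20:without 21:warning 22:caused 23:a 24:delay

5

The gap at 9 is the subject of "heard", inside a relative clause.
The relative pronoun is "who" (word 6); it is bound by the head noun immediately before it.
Its filler is the head noun "architect", at word 5.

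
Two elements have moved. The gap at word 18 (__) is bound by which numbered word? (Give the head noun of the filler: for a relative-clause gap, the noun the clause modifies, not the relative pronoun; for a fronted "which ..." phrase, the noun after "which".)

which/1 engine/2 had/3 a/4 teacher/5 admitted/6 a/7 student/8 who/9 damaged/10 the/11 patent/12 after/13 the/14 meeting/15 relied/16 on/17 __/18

2

The marked gap is the object of the preposition "on" of "relied".
Its filler is the fronted wh-phrase "which engine", at word 2.
(The other dependency links word 8 to a gap after word 9.)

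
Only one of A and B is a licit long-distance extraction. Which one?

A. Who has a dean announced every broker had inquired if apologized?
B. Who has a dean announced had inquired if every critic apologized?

B

In A, the wh-phrase is extracted from inside a wh-island (introduced by "if"), which blocks movement.
In B, the extraction path crosses only that-complement boundaries, which are transparent.
So B is grammatical.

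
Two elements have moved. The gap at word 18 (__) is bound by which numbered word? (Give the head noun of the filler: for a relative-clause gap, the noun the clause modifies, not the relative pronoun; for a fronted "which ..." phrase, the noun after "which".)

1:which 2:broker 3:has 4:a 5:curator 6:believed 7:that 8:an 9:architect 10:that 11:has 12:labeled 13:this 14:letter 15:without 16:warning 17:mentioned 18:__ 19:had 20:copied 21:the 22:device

The marked gap is the subject of "copied".
Its filler is the fronted wh-phrase "which broker", at word 2.
(The other dependency links word 9 to a gap after word 10.)

2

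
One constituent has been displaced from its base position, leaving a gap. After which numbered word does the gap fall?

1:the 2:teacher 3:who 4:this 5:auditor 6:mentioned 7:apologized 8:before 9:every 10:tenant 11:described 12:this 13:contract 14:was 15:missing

The displaced element is "the teacher" (word 2).
It is linked across 1 clause boundary (Ø).
It functions as the subject of "apologized", so the gap sits immediately after word 6 ("mentioned").
Base order: This auditor mentioned the teacher apologized before every tenant described this contract.

6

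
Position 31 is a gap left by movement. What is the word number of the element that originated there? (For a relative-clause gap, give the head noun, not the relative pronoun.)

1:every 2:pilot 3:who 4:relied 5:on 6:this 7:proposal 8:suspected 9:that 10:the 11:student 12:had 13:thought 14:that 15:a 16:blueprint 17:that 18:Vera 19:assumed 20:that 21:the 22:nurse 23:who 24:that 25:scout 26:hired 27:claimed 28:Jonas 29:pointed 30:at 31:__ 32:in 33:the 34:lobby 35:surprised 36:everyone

The gap at 31 is the prepositional object of "pointed", inside a relative clause.
The relative pronoun is "that" (word 17); it is bound by the head noun immediately before it.
Its filler is the head noun "blueprint", at word 16.

16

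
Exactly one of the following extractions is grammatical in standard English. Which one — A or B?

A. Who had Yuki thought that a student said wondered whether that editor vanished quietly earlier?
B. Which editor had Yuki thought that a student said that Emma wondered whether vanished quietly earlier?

In B, the wh-phrase is extracted from inside a wh-island (introduced by "whether"), which blocks movement.
In A, the extraction path crosses only that-complement boundaries, which are transparent.
So A is grammatical.

A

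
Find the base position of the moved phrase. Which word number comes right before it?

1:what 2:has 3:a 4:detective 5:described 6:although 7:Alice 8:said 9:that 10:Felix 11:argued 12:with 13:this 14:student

The displaced element is "what" (word 1).
It functions as the direct object of "described", so the gap sits immediately after word 5 ("described").
Base order: A detective has described what although Alice said that Felix argued with this student.

5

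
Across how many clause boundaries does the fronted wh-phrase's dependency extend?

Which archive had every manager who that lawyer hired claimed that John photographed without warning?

"which archive" is extracted from the object of "photographed".
Boundaries crossed, outermost first: [that] — 1 in total.

1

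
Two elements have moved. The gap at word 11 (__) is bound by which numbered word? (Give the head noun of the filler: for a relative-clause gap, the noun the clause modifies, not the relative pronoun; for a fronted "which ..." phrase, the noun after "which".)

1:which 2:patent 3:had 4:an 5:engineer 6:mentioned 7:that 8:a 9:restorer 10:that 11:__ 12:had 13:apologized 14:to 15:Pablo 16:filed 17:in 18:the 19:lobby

9

The marked gap is inside the relative clause, the subject of "apologized".
Its filler is the head noun "restorer" (via "that"), at word 9.
(The other dependency links word 2 to a gap after word 16.)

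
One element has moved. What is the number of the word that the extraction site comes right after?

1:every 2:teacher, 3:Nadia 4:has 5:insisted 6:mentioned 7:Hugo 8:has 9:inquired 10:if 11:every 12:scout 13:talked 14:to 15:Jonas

The displaced element is "every teacher" (word 2).
It is linked across 1 clause boundary (Ø).
It functions as the subject of "mentioned", so the gap sits immediately after word 5 ("insisted").
Base order: Nadia has insisted that every teacher mentioned Hugo has inquired if every scout talked to Jonas.

5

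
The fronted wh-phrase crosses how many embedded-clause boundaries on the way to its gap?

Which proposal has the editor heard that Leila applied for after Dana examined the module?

1

"which proposal" is extracted from the PP object of "applied".
Boundaries crossed, outermost first: [that] — 1 in total.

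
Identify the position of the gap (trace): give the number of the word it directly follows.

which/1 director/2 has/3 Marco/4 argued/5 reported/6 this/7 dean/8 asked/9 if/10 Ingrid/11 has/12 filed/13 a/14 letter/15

5

The displaced element is "which director" (word 2).
It is linked across 1 clause boundary (Ø).
It functions as the subject of "reported", so the gap sits immediately after word 5 ("argued").
Base order: Marco has argued that which director reported this dean asked if Ingrid has filed a letter.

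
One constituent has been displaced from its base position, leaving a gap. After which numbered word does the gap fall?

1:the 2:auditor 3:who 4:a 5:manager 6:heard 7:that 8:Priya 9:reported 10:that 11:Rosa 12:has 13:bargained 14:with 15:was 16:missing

The displaced element is "the auditor" (word 2).
It is linked across 2 clause boundaries (that → that).
It functions as the object of the preposition "with" of "bargained", so the gap sits immediately after word 14 ("with").
Base order: A manager heard that Priya reported that Rosa has bargained with the auditor.

14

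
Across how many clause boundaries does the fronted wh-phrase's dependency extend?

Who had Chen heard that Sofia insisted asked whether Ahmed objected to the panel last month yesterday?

2

"who" is extracted from the subject of "asked".
Boundaries crossed, outermost first: [that], [Ø] — 2 in total.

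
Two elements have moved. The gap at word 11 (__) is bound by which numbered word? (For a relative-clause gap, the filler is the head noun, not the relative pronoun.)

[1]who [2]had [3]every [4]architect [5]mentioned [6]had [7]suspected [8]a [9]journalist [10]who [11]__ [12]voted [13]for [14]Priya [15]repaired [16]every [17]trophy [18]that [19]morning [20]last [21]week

9

The marked gap is inside the relative clause, the subject of "voted".
Its filler is the head noun "journalist" (via "who"), at word 9.
(The other dependency links word 1 to a gap after word 5.)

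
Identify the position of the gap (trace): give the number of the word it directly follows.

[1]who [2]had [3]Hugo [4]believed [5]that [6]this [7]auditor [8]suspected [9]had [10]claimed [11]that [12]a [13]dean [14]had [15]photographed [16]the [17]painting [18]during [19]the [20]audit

8

The displaced element is "who" (word 1).
It is linked across 2 clause boundaries (that → Ø).
It functions as the subject of "claimed", so the gap sits immediately after word 8 ("suspected").
Base order: Hugo had believed that this auditor suspected that who had claimed that a dean had photographed the painting during the audit.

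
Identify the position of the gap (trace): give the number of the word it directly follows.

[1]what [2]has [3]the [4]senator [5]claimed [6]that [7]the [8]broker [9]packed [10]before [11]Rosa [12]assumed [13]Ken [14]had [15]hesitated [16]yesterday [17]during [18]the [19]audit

9

The displaced element is "what" (word 1).
It is linked across 1 clause boundary (that).
It functions as the direct object of "packed", so the gap sits immediately after word 9 ("packed").
Base order: The senator has claimed that the broker packed what before Rosa assumed Ken had hesitated yesterday during the audit.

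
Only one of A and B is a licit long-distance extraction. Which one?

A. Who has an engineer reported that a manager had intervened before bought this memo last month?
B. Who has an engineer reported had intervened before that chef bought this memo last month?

In A, the wh-phrase is extracted from inside an adjunct island (introduced by "before"), which blocks movement.
In B, the extraction path crosses only that-complement boundaries, which are transparent.
So B is grammatical.

B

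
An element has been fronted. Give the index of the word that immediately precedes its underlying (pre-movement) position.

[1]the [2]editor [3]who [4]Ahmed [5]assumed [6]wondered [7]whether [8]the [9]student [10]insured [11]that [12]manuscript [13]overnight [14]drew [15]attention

The displaced element is "the editor" (word 2).
It is linked across 1 clause boundary (Ø).
It functions as the subject of "wondered", so the gap sits immediately after word 5 ("assumed").
Base order: Ahmed assumed the editor wondered whether the student insured that manuscript overnight.

5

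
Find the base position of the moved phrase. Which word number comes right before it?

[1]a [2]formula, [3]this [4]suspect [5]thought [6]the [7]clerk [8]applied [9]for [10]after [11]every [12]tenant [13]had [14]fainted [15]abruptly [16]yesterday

The displaced element is "a formula" (word 2).
It is linked across 1 clause boundary (Ø).
It functions as the object of the preposition "for" of "applied", so the gap sits immediately after word 9 ("for").
Base order: This suspect thought the clerk applied for a formula after every tenant had fainted abruptly yesterday.

9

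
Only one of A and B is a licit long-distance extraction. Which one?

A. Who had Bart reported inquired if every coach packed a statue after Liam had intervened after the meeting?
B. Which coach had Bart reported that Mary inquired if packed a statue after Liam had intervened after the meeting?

In B, the wh-phrase is extracted from inside a wh-island (introduced by "if"), which blocks movement.
In A, the extraction path crosses only that-complement boundaries, which are transparent.
So A is grammatical.

A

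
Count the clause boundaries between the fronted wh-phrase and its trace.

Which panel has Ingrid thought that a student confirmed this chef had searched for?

2

"which panel" is extracted from the PP object of "searched".
Boundaries crossed, outermost first: [that], [Ø] — 2 in total.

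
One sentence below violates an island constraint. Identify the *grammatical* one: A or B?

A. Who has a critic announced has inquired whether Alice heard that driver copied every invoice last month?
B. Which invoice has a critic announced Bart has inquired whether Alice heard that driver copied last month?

In B, the wh-phrase is extracted from inside a wh-island (introduced by "whether"), which blocks movement.
In A, the extraction path crosses only that-complement boundaries, which are transparent.
So A is grammatical.

A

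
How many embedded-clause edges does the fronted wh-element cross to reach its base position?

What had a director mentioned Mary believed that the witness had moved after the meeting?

2

"what" is extracted from the object of "moved".
Boundaries crossed, outermost first: [Ø], [that] — 2 in total.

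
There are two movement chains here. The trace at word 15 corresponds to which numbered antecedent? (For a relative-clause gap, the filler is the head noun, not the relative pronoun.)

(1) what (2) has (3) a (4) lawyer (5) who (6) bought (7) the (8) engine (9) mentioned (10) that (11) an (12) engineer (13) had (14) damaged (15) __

The marked gap is the direct object of "damaged".
Its filler is the fronted wh-phrase "what", at word 1.
(The other dependency links word 4 to a gap after word 5.)

1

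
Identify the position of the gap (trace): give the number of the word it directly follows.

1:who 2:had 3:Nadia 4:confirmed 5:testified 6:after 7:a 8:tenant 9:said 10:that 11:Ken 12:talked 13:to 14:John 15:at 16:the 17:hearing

The displaced element is "who" (word 1).
It is linked across 1 clause boundary (Ø).
It functions as the subject of "testified", so the gap sits immediately after word 4 ("confirmed").
Base order: Nadia had confirmed who testified after a tenant said that Ken talked to John at the hearing.

4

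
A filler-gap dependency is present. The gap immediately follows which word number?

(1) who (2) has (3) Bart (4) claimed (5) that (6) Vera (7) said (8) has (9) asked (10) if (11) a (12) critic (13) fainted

7

The displaced element is "who" (word 1).
It is linked across 2 clause boundaries (that → Ø).
It functions as the subject of "asked", so the gap sits immediately after word 7 ("said").
Base order: Bart has claimed that Vera said that who has asked if a critic fainted.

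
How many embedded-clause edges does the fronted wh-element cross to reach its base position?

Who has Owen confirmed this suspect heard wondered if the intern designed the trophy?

2

"who" is extracted from the subject of "wondered".
Boundaries crossed, outermost first: [Ø], [Ø] — 2 in total.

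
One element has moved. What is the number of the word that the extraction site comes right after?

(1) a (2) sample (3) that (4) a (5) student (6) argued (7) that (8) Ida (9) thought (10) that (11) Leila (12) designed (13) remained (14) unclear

12

The displaced element is "a sample" (word 2).
It is linked across 2 clause boundaries (that → that).
It functions as the direct object of "designed", so the gap sits immediately after word 12 ("designed").
Base order: A student argued that Ida thought that Leila designed a sample.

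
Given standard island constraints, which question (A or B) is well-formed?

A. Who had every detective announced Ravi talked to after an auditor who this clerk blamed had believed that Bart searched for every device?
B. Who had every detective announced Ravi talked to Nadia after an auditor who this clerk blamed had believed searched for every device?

In B, the wh-phrase is extracted from inside an adjunct island (introduced by "after"), which blocks movement.
In A, the extraction path crosses only that-complement boundaries, which are transparent.
So A is grammatical.

A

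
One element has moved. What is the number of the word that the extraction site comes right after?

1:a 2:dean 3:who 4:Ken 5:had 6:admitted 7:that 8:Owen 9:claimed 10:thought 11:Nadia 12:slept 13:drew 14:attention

The displaced element is "a dean" (word 2).
It is linked across 2 clause boundaries (that → Ø).
It functions as the subject of "thought", so the gap sits immediately after word 9 ("claimed").
Base order: Ken had admitted that Owen claimed that a dean thought Nadia slept.

9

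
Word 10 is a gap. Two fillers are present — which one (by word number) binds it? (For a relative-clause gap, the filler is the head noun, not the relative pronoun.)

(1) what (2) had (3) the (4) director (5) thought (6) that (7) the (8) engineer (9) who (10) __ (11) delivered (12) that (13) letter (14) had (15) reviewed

8

The marked gap is inside the relative clause, the subject of "delivered".
Its filler is the head noun "engineer" (via "who"), at word 8.
(The other dependency links word 1 to a gap after word 15.)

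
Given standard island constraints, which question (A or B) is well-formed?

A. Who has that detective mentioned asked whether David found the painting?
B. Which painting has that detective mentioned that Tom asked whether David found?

In B, the wh-phrase is extracted from inside a wh-island (introduced by "whether"), which blocks movement.
In A, the extraction path crosses only that-complement boundaries, which are transparent.
So A is grammatical.

A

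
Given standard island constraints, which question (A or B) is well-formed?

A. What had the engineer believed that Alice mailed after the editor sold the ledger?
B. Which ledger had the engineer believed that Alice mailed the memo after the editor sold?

A

In B, the wh-phrase is extracted from inside an adjunct island (introduced by "after"), which blocks movement.
In A, the extraction path crosses only that-complement boundaries, which are transparent.
So A is grammatical.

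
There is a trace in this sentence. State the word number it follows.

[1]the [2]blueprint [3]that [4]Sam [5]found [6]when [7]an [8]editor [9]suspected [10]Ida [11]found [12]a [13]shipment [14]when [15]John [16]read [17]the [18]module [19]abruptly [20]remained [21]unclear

5

The displaced element is "the blueprint" (word 2).
It functions as the direct object of "found", so the gap sits immediately after word 5 ("found").
Base order: Sam found the blueprint when an editor suspected Ida found a shipment when John read the module abruptly.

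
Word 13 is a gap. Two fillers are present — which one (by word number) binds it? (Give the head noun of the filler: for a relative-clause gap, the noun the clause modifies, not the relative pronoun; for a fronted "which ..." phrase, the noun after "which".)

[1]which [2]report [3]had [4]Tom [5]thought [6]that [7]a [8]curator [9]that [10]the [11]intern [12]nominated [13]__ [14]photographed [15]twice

8

The marked gap is inside the relative clause, the direct object of "nominated".
Its filler is the head noun "curator" (via "that"), at word 8.
(The other dependency links word 2 to a gap after word 14.)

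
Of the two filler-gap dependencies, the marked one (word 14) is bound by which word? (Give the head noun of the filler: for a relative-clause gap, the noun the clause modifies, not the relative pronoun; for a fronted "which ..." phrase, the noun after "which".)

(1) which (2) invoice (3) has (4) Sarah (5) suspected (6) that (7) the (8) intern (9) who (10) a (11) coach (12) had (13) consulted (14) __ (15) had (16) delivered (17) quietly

The marked gap is inside the relative clause, the direct object of "consulted".
Its filler is the head noun "intern" (via "who"), at word 8.
(The other dependency links word 2 to a gap after word 16.)

8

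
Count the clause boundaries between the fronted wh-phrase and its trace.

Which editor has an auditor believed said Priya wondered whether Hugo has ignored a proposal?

1

"which editor" is extracted from the subject of "said".
Boundaries crossed, outermost first: [Ø] — 1 in total.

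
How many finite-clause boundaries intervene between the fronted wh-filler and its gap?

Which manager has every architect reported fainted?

1

"which manager" is extracted from the subject of "fainted".
Boundaries crossed, outermost first: [Ø] — 1 in total.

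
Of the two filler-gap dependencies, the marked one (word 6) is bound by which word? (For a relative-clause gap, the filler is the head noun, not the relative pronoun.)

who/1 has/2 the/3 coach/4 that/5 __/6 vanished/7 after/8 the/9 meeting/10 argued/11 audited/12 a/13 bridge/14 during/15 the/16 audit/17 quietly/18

4

The marked gap is inside the relative clause, the subject of "vanished".
Its filler is the head noun "coach" (via "that"), at word 4.
(The other dependency links word 1 to a gap after word 11.)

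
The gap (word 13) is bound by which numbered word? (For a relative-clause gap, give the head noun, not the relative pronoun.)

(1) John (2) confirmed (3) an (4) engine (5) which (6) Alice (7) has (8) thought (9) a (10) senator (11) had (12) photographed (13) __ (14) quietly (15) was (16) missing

4

The gap at 13 is the object of "photographed", inside a relative clause.
The relative pronoun is "which" (word 5); it is bound by the head noun immediately before it.
Its filler is the head noun "engine", at word 4.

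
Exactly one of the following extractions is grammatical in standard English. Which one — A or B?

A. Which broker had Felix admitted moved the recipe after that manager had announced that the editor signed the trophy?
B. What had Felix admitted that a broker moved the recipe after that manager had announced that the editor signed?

In B, the wh-phrase is extracted from inside an adjunct island (introduced by "after"), which blocks movement.
In A, the extraction path crosses only that-complement boundaries, which are transparent.
So A is grammatical.

A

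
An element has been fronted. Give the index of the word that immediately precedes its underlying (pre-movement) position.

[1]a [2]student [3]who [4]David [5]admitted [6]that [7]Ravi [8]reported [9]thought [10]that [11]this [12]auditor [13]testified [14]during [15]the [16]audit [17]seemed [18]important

8

The displaced element is "a student" (word 2).
It is linked across 2 clause boundaries (that → Ø).
It functions as the subject of "thought", so the gap sits immediately after word 8 ("reported").
Base order: David admitted that Ravi reported that a student thought that this auditor testified during the audit.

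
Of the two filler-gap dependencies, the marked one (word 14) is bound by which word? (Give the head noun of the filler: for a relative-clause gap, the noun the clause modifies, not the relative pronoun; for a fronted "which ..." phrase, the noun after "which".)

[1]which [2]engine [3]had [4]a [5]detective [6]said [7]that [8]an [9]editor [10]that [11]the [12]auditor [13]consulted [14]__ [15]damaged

9

The marked gap is inside the relative clause, the direct object of "consulted".
Its filler is the head noun "editor" (via "that"), at word 9.
(The other dependency links word 2 to a gap after word 15.)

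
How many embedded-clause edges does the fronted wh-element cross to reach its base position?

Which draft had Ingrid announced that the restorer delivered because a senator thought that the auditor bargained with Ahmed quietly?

"which draft" is extracted from the object of "delivered".
Boundaries crossed, outermost first: [that] — 1 in total.

1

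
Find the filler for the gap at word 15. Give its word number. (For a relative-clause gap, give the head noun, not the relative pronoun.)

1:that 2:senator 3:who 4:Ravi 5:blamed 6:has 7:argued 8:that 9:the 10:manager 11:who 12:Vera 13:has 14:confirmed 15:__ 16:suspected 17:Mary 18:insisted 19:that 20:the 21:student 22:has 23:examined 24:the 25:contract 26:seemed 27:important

The gap at 15 is the subject of "suspected", inside a relative clause.
The relative pronoun is "who" (word 11); it is bound by the head noun immediately before it.
Its filler is the head noun "manager", at word 10.

10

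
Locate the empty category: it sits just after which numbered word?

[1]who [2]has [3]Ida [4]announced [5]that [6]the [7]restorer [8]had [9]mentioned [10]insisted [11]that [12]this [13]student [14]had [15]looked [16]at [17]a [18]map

The displaced element is "who" (word 1).
It is linked across 2 clause boundaries (that → Ø).
It functions as the subject of "insisted", so the gap sits immediately after word 9 ("mentioned").
Base order: Ida has announced that the restorer had mentioned that who insisted that this student had looked at a map.

9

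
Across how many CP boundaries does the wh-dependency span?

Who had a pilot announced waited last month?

"who" is extracted from the subject of "waited".
Boundaries crossed, outermost first: [Ø] — 1 in total.

1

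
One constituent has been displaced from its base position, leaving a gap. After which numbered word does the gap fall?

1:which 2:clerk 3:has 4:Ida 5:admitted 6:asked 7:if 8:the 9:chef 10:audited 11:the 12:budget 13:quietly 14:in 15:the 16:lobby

The displaced element is "which clerk" (word 2).
It is linked across 1 clause boundary (Ø).
It functions as the subject of "asked", so the gap sits immediately after word 5 ("admitted").
Base order: Ida has admitted that which clerk asked if the chef audited the budget quietly in the lobby.

5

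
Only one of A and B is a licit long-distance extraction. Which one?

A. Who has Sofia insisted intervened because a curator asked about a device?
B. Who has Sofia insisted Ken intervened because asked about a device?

A

In B, the wh-phrase is extracted from inside an adjunct island (introduced by "because"), which blocks movement.
In A, the extraction path crosses only that-complement boundaries, which are transparent.
So A is grammatical.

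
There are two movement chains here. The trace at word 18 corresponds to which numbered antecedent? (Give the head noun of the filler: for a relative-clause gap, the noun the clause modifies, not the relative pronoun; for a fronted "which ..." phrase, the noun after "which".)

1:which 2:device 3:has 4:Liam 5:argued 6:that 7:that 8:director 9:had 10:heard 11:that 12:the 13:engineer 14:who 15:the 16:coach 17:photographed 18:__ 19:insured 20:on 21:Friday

13

The marked gap is inside the relative clause, the direct object of "photographed".
Its filler is the head noun "engineer" (via "who"), at word 13.
(The other dependency links word 2 to a gap after word 19.)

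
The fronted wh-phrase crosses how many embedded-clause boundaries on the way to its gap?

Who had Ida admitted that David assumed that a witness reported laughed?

"who" is extracted from the subject of "laughed".
Boundaries crossed, outermost first: [that], [that], [Ø] — 3 in total.

3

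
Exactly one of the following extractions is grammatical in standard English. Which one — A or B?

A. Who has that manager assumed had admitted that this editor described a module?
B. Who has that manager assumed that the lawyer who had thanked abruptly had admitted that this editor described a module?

A

In B, the wh-phrase is extracted from inside a complex-NP island (relative clause) (introduced by "who"), which blocks movement.
In A, the extraction path crosses only that-complement boundaries, which are transparent.
So A is grammatical.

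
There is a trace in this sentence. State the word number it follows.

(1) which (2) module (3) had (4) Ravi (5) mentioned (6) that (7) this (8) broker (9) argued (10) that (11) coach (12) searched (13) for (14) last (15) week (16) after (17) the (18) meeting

The displaced element is "which module" (word 2).
It is linked across 2 clause boundaries (that → Ø).
It functions as the object of the preposition "for" of "searched", so the gap sits immediately after word 13 ("for").
Base order: Ravi had mentioned that this broker argued that coach searched for which module last week after the meeting.

13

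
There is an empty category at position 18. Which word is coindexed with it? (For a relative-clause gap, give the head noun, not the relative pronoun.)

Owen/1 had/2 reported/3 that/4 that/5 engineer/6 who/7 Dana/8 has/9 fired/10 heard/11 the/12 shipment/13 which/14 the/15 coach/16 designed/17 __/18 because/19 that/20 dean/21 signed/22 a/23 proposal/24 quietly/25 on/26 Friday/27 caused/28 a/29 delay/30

The gap at 18 is the object of "designed", inside a relative clause.
The relative pronoun is "which" (word 14); it is bound by the head noun immediately before it.
Its filler is the head noun "shipment", at word 13.

13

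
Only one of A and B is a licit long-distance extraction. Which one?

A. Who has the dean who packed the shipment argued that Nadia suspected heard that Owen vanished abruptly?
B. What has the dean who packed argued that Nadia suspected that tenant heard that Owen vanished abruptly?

A

In B, the wh-phrase is extracted from inside a complex-NP island (relative clause) (introduced by "who"), which blocks movement.
In A, the extraction path crosses only that-complement boundaries, which are transparent.
So A is grammatical.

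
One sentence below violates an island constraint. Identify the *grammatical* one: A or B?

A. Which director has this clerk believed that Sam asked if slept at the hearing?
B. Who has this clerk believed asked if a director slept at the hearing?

B

In A, the wh-phrase is extracted from inside a wh-island (introduced by "if"), which blocks movement.
In B, the extraction path crosses only that-complement boundaries, which are transparent.
So B is grammatical.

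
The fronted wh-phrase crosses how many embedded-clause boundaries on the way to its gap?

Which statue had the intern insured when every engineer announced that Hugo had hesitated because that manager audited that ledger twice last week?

0

"which statue" originates inside the matrix clause — no clause boundary is crossed.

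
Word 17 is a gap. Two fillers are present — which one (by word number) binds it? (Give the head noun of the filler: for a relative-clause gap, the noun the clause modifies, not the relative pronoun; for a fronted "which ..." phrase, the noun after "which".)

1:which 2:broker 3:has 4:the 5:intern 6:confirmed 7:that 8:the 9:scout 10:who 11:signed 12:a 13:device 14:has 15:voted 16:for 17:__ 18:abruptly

The marked gap is the object of the preposition "for" of "voted".
Its filler is the fronted wh-phrase "which broker", at word 2.
(The other dependency links word 9 to a gap after word 10.)

2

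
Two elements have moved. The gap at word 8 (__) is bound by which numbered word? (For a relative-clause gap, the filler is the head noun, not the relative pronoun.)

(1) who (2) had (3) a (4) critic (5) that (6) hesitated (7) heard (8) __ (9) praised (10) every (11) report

1

The marked gap is the subject of "praised".
Its filler is the fronted wh-phrase "who", at word 1.
(The other dependency links word 4 to a gap after word 5.)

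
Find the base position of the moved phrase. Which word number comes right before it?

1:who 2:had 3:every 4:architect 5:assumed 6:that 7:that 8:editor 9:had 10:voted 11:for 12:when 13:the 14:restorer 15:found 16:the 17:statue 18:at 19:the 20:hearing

11

The displaced element is "who" (word 1).
It is linked across 1 clause boundary (that).
It functions as the object of the preposition "for" of "voted", so the gap sits immediately after word 11 ("for").
Base order: Every architect had assumed that that editor had voted for who when the restorer found the statue at the hearing.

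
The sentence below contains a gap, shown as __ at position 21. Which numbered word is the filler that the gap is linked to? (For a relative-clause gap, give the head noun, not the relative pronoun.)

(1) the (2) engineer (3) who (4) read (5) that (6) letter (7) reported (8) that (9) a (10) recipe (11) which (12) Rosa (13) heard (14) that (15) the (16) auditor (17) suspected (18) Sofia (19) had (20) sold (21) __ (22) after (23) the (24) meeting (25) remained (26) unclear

10

The gap at 21 is the object of "sold", inside a relative clause.
The relative pronoun is "which" (word 11); it is bound by the head noun immediately before it.
Its filler is the head noun "recipe", at word 10.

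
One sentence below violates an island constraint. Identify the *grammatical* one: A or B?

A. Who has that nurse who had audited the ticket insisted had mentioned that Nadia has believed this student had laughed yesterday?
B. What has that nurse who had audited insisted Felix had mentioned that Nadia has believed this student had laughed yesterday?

A

In B, the wh-phrase is extracted from inside a complex-NP island (relative clause) (introduced by "who"), which blocks movement.
In A, the extraction path crosses only that-complement boundaries, which are transparent.
So A is grammatical.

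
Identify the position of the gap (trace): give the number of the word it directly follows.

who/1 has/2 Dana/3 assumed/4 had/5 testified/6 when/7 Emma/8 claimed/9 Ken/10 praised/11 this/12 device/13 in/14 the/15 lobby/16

4

The displaced element is "who" (word 1).
It is linked across 1 clause boundary (Ø).
It functions as the subject of "testified", so the gap sits immediately after word 4 ("assumed").
Base order: Dana has assumed that who had testified when Emma claimed Ken praised this device in the lobby.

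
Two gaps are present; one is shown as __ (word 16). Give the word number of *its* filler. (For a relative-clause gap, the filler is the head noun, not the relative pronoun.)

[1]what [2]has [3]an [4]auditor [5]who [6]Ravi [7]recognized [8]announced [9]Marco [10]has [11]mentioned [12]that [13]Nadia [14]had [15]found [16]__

1

The marked gap is the direct object of "found".
Its filler is the fronted wh-phrase "what", at word 1.
(The other dependency links word 4 to a gap after word 7.)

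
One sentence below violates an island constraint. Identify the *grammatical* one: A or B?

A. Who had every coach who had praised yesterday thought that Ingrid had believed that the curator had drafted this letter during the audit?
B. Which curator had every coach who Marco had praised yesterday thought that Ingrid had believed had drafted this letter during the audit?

In A, the wh-phrase is extracted from inside a complex-NP island (relative clause) (introduced by "who"), which blocks movement.
In B, the extraction path crosses only that-complement boundaries, which are transparent.
So B is grammatical.

B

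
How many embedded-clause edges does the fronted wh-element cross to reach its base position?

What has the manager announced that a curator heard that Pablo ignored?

"what" is extracted from the object of "ignored".
Boundaries crossed, outermost first: [that], [that] — 2 in total.

2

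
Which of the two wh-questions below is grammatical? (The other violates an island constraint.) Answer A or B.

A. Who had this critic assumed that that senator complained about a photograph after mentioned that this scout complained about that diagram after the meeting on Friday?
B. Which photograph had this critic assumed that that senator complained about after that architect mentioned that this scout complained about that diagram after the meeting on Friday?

B

In A, the wh-phrase is extracted from inside an adjunct island (introduced by "after"), which blocks movement.
In B, the extraction path crosses only that-complement boundaries, which are transparent.
So B is grammatical.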